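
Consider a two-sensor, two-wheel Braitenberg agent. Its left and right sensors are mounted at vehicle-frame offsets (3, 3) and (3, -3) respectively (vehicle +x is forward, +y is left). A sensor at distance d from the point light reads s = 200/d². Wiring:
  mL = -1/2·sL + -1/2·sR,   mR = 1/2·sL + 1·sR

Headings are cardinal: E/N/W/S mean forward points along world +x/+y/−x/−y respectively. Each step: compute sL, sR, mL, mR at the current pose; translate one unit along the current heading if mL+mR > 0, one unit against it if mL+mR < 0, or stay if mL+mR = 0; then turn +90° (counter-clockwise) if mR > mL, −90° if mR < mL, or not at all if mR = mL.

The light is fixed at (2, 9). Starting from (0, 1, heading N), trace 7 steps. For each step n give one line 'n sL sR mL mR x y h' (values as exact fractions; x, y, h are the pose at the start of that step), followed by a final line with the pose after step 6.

0 4 100/13 -76/13 126/13 0 1 N
1 8/5 200/41 -664/205 1164/205 0 2 W
2 2 25/17 -59/34 42/17 -1 2 S
3 8 200/121 -584/121 684/121 -1 1 E
4 4 100/13 -76/13 126/13 0 1 N
5 8/5 200/41 -664/205 1164/205 0 2 W
6 2 25/17 -59/34 42/17 -1 2 S
final -1 1 E

n=0: pose=(0,1,N); sL=4, sR=100/13; mL=-76/13, mR=126/13; mL+mR=50/13 → advance +1; mR−mL=202/13 → turn +1·90°
n=1: pose=(0,2,W); sL=8/5, sR=200/41; mL=-664/205, mR=1164/205; mL+mR=100/41 → advance +1; mR−mL=1828/205 → turn +1·90°
n=2: pose=(-1,2,S); sL=2, sR=25/17; mL=-59/34, mR=42/17; mL+mR=25/34 → advance +1; mR−mL=143/34 → turn +1·90°
n=3: pose=(-1,1,E); sL=8, sR=200/121; mL=-584/121, mR=684/121; mL+mR=100/121 → advance +1; mR−mL=1268/121 → turn +1·90°
n=4: pose=(0,1,N); sL=4, sR=100/13; mL=-76/13, mR=126/13; mL+mR=50/13 → advance +1; mR−mL=202/13 → turn +1·90°
n=5: pose=(0,2,W); sL=8/5, sR=200/41; mL=-664/205, mR=1164/205; mL+mR=100/41 → advance +1; mR−mL=1828/205 → turn +1·90°
n=6: pose=(-1,2,S); sL=2, sR=25/17; mL=-59/34, mR=42/17; mL+mR=25/34 → advance +1; mR−mL=143/34 → turn +1·90°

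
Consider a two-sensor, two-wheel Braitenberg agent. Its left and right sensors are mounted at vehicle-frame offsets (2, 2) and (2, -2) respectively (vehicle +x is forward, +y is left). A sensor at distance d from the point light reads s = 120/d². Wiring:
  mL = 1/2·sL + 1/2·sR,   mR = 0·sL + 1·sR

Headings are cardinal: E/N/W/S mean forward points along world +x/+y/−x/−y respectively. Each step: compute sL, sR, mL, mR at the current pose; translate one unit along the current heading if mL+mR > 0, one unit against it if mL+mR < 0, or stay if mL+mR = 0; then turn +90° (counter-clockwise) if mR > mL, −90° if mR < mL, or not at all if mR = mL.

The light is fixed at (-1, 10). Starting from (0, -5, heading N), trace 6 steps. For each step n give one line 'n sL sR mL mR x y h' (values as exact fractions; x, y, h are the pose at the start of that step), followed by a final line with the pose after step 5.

0 12/17 60/89 1044/1513 60/89 0 -5 N
1 40/51 24/53 1672/2703 24/53 0 -4 E
2 15/34 15/32 495/1088 15/32 1 -4 S
3 24/37 24/61 1176/2257 24/61 1 -5 E
4 60/157 12/29 1812/4553 12/29 2 -5 S
5 120/221 120/349 34200/77129 120/349 2 -6 E
final 3 -6 S

n=0: pose=(0,-5,N); sL=12/17, sR=60/89; mL=1044/1513, mR=60/89; mL+mR=2064/1513 → advance +1; mR−mL=-24/1513 → turn -1·90°
n=1: pose=(0,-4,E); sL=40/51, sR=24/53; mL=1672/2703, mR=24/53; mL+mR=2896/2703 → advance +1; mR−mL=-448/2703 → turn -1·90°
n=2: pose=(1,-4,S); sL=15/34, sR=15/32; mL=495/1088, mR=15/32; mL+mR=1005/1088 → advance +1; mR−mL=15/1088 → turn +1·90°
n=3: pose=(1,-5,E); sL=24/37, sR=24/61; mL=1176/2257, mR=24/61; mL+mR=2064/2257 → advance +1; mR−mL=-288/2257 → turn -1·90°
n=4: pose=(2,-5,S); sL=60/157, sR=12/29; mL=1812/4553, mR=12/29; mL+mR=3696/4553 → advance +1; mR−mL=72/4553 → turn +1·90°
n=5: pose=(2,-6,E); sL=120/221, sR=120/349; mL=34200/77129, mR=120/349; mL+mR=60720/77129 → advance +1; mR−mL=-7680/77129 → turn -1·90°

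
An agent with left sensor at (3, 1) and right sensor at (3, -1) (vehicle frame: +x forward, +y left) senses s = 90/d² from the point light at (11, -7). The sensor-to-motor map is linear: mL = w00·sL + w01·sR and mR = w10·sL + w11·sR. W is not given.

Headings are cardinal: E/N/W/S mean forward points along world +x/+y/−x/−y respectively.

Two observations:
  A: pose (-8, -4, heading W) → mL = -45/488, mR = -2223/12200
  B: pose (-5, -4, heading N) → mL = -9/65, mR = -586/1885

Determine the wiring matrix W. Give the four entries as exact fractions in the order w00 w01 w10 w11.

-1/2 0 -1/2 -1/2

obs A: pose=(-8,-4,W) → sL=45/244, sR=9/50, mL=-45/488, mR=-2223/12200
obs B: pose=(-5,-4,N) → sL=18/65, sR=10/29, mL=-9/65, mR=-586/1885
sensor matrix S = [[45/244, 9/50], [18/65, 10/29]]; det S = 79047/5749250
solve [mL_A; mL_B] = S·[w00; w01] and [mR_A; mR_B] = S·[w10; w11]:
  w00 = -1/2, w01 = 0, w10 = -1/2, w11 = -1/2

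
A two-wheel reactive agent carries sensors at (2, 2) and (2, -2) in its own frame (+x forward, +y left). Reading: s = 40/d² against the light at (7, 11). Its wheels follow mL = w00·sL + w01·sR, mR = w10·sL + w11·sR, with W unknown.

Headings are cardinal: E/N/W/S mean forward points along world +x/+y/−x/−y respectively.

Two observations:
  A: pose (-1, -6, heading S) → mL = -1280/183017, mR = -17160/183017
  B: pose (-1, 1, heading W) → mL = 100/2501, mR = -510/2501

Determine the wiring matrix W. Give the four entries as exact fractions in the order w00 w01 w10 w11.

obs A: pose=(-1,-6,S) → sL=40/397, sR=40/461, mL=-1280/183017, mR=-17160/183017
obs B: pose=(-1,1,W) → sL=10/61, sR=10/41, mL=100/2501, mR=-510/2501
sensor matrix S = [[40/397, 40/461], [10/61, 10/41]]; det S = 4737600/457725517
solve [mL_A; mL_B] = S·[w00; w01] and [mR_A; mR_B] = S·[w10; w11]:
  w00 = -1/2, w01 = 1/2, w10 = -1/2, w11 = -1/2

-1/2 1/2 -1/2 -1/2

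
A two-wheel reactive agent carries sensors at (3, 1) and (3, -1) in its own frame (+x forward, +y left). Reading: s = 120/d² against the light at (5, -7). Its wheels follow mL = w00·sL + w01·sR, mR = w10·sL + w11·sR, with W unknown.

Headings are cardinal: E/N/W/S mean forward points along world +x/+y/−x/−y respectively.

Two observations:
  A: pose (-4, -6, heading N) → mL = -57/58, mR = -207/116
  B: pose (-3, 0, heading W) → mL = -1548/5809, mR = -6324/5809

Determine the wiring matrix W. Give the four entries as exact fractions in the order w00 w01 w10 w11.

obs A: pose=(-4,-6,N) → sL=30/29, sR=3/2, mL=-57/58, mR=-207/116
obs B: pose=(-3,0,W) → sL=120/157, sR=24/37, mL=-1548/5809, mR=-6324/5809
sensor matrix S = [[30/29, 3/2], [120/157, 24/37]]; det S = -80100/168461
solve [mL_A; mL_B] = S·[w00; w01] and [mR_A; mR_B] = S·[w10; w11]:
  w00 = 1/2, w01 = -1, w10 = -1, w11 = -1/2

1/2 -1 -1 -1/2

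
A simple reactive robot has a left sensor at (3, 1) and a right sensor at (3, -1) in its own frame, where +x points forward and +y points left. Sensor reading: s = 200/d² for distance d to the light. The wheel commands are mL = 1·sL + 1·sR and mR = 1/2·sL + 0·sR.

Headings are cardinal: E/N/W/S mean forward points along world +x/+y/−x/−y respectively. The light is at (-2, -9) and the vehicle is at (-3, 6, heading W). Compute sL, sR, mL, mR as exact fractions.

left sensor world pos  = (-6, 5); dL² = 212
right sensor world pos = (-6, 7); dR² = 272
sL = 200/212 = 50/53
sR = 200/272 = 25/34
mL = 1·sL + 1·sR = 3025/1802
mR = 1/2·sL + 0·sR = 25/53

50/53 25/34 3025/1802 25/53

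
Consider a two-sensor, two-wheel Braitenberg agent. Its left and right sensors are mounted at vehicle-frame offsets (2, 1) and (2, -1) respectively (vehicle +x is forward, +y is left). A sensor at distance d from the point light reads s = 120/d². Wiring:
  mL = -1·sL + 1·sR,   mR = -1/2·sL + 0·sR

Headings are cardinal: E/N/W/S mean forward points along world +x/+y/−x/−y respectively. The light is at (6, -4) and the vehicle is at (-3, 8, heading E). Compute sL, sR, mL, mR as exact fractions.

left sensor world pos  = (-1, 9); dL² = 218
right sensor world pos = (-1, 7); dR² = 170
sL = 120/218 = 60/109
sR = 120/170 = 12/17
mL = -1·sL + 1·sR = 288/1853
mR = -1/2·sL + 0·sR = -30/109

60/109 12/17 288/1853 -30/109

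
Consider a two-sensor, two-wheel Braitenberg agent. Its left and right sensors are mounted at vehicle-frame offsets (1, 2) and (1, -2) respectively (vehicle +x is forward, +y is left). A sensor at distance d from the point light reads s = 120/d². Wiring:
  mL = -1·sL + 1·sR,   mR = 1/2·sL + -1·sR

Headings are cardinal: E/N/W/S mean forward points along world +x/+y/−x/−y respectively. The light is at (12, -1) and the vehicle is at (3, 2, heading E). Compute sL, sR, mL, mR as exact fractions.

120/89 24/13 576/1157 -1356/1157

left sensor world pos  = (4, 4); dL² = 89
right sensor world pos = (4, 0); dR² = 65
sL = 120/89 = 120/89
sR = 120/65 = 24/13
mL = -1·sL + 1·sR = 576/1157
mR = 1/2·sL + -1·sR = -1356/1157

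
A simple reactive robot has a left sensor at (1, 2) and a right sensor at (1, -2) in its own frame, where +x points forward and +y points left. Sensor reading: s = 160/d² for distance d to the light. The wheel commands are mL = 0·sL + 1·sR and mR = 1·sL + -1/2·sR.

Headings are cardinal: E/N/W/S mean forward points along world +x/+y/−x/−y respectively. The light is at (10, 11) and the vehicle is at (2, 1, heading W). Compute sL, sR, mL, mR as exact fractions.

32/45 32/29 32/29 208/1305

left sensor world pos  = (1, -1); dL² = 225
right sensor world pos = (1, 3); dR² = 145
sL = 160/225 = 32/45
sR = 160/145 = 32/29
mL = 0·sL + 1·sR = 32/29
mR = 1·sL + -1/2·sR = 208/1305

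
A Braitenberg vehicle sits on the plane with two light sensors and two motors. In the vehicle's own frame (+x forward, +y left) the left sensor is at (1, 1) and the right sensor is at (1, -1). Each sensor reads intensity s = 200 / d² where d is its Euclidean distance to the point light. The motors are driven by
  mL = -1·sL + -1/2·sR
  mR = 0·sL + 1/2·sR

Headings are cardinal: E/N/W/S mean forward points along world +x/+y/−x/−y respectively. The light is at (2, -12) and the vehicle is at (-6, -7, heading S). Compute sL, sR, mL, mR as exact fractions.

40/13 200/97 -5180/1261 100/97

left sensor world pos  = (-5, -8); dL² = 65
right sensor world pos = (-7, -8); dR² = 97
sL = 200/65 = 40/13
sR = 200/97 = 200/97
mL = -1·sL + -1/2·sR = -5180/1261
mR = 0·sL + 1/2·sR = 100/97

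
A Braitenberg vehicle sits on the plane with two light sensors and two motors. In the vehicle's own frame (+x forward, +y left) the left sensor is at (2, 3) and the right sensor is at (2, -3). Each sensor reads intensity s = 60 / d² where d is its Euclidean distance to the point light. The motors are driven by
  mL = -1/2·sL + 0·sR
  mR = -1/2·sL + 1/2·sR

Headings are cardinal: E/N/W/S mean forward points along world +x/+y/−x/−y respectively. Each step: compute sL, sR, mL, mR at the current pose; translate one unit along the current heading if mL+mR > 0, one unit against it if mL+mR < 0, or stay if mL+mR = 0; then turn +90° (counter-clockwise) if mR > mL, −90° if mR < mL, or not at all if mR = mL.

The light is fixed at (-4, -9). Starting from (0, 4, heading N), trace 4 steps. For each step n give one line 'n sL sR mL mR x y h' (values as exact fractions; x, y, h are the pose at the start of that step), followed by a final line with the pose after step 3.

0 30/113 30/137 -15/113 -360/15481 0 4 N
1 12/17 60/229 -6/17 -864/3893 0 3 W
2 15/41 15/26 -15/82 225/2132 1 3 S
3 12/61 60/149 -6/61 936/9089 1 4 E
final 2 4 N

n=0: pose=(0,4,N); sL=30/113, sR=30/137; mL=-15/113, mR=-360/15481; mL+mR=-2415/15481 → advance -1; mR−mL=15/137 → turn +1·90°
n=1: pose=(0,3,W); sL=12/17, sR=60/229; mL=-6/17, mR=-864/3893; mL+mR=-2238/3893 → advance -1; mR−mL=30/229 → turn +1·90°
n=2: pose=(1,3,S); sL=15/41, sR=15/26; mL=-15/82, mR=225/2132; mL+mR=-165/2132 → advance -1; mR−mL=15/52 → turn +1·90°
n=3: pose=(1,4,E); sL=12/61, sR=60/149; mL=-6/61, mR=936/9089; mL+mR=42/9089 → advance +1; mR−mL=30/149 → turn +1·90°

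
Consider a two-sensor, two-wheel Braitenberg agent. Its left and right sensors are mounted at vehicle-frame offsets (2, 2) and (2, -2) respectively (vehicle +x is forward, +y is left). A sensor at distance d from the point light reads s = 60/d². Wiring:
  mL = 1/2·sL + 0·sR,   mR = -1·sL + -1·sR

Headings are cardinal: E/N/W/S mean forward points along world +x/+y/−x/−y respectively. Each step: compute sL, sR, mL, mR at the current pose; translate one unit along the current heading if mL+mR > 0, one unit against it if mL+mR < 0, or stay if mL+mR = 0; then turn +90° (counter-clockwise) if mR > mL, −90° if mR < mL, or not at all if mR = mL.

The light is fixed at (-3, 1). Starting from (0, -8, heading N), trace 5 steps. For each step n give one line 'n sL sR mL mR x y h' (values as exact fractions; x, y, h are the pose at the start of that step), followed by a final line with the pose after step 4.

n=0: pose=(0,-8,N); sL=6/5, sR=30/37; mL=3/5, mR=-372/185; mL+mR=-261/185 → advance -1; mR−mL=-483/185 → turn -1·90°
n=1: pose=(0,-9,E); sL=60/89, sR=60/169; mL=30/89, mR=-15480/15041; mL+mR=-10410/15041 → advance -1; mR−mL=-20550/15041 → turn -1·90°
n=2: pose=(-1,-9,S); sL=3/8, sR=5/12; mL=3/16, mR=-19/24; mL+mR=-29/48 → advance -1; mR−mL=-47/48 → turn -1·90°
n=3: pose=(-1,-8,W); sL=60/121, sR=60/49; mL=30/121, mR=-10200/5929; mL+mR=-8730/5929 → advance -1; mR−mL=-11670/5929 → turn -1·90°
n=4: pose=(0,-8,N); sL=6/5, sR=30/37; mL=3/5, mR=-372/185; mL+mR=-261/185 → advance -1; mR−mL=-483/185 → turn -1·90°

0 6/5 30/37 3/5 -372/185 0 -8 N
1 60/89 60/169 30/89 -15480/15041 0 -9 E
2 3/8 5/12 3/16 -19/24 -1 -9 S
3 60/121 60/49 30/121 -10200/5929 -1 -8 W
4 6/5 30/37 3/5 -372/185 0 -8 N
final 0 -9 E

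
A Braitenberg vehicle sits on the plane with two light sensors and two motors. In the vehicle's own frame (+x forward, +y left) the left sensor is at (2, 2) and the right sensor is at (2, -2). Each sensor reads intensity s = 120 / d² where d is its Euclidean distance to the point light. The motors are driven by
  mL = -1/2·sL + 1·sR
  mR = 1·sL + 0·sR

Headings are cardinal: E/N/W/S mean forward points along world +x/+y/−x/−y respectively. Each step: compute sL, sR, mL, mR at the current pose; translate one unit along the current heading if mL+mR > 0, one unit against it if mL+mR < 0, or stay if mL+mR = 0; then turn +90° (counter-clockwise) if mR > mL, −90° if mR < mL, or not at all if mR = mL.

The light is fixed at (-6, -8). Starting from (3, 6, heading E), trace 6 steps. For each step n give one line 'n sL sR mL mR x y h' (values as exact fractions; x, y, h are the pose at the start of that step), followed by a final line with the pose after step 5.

0 120/377 24/53 5868/19981 120/377 3 6 E
1 3/8 3/10 9/80 3/8 4 6 N
2 120/233 120/353 6780/82249 120/233 4 7 W
3 12/29 60/109 1086/3161 12/29 3 7 S
4 120/377 24/53 5868/19981 120/377 3 6 E
5 3/8 3/10 9/80 3/8 4 6 N
final 4 7 W

n=0: pose=(3,6,E); sL=120/377, sR=24/53; mL=5868/19981, mR=120/377; mL+mR=12228/19981 → advance +1; mR−mL=492/19981 → turn +1·90°
n=1: pose=(4,6,N); sL=3/8, sR=3/10; mL=9/80, mR=3/8; mL+mR=39/80 → advance +1; mR−mL=21/80 → turn +1·90°
n=2: pose=(4,7,W); sL=120/233, sR=120/353; mL=6780/82249, mR=120/233; mL+mR=49140/82249 → advance +1; mR−mL=35580/82249 → turn +1·90°
n=3: pose=(3,7,S); sL=12/29, sR=60/109; mL=1086/3161, mR=12/29; mL+mR=2394/3161 → advance +1; mR−mL=222/3161 → turn +1·90°
n=4: pose=(3,6,E); sL=120/377, sR=24/53; mL=5868/19981, mR=120/377; mL+mR=12228/19981 → advance +1; mR−mL=492/19981 → turn +1·90°
n=5: pose=(4,6,N); sL=3/8, sR=3/10; mL=9/80, mR=3/8; mL+mR=39/80 → advance +1; mR−mL=21/80 → turn +1·90°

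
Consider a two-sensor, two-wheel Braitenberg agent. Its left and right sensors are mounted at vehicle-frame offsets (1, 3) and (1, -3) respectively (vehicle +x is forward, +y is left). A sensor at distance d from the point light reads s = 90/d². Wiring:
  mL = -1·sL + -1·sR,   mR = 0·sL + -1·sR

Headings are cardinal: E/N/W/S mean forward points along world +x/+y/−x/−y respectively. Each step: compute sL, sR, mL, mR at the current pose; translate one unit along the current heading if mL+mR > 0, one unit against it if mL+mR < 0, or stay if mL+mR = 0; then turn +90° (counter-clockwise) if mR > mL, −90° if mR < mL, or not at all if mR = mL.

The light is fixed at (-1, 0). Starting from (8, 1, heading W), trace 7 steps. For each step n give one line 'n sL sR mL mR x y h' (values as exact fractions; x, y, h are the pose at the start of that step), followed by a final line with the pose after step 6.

n=0: pose=(8,1,W); sL=45/34, sR=9/8; mL=-333/136, mR=-9/8; mL+mR=-243/68 → advance -1; mR−mL=45/34 → turn +1·90°
n=1: pose=(9,1,S); sL=90/169, sR=90/49; mL=-19620/8281, mR=-90/49; mL+mR=-34830/8281 → advance -1; mR−mL=90/169 → turn +1·90°
n=2: pose=(9,2,E); sL=45/73, sR=45/61; mL=-6030/4453, mR=-45/61; mL+mR=-9315/4453 → advance -1; mR−mL=45/73 → turn +1·90°
n=3: pose=(8,2,N); sL=2, sR=10/17; mL=-44/17, mR=-10/17; mL+mR=-54/17 → advance -1; mR−mL=2 → turn +1·90°
n=4: pose=(8,1,W); sL=45/34, sR=9/8; mL=-333/136, mR=-9/8; mL+mR=-243/68 → advance -1; mR−mL=45/34 → turn +1·90°
n=5: pose=(9,1,S); sL=90/169, sR=90/49; mL=-19620/8281, mR=-90/49; mL+mR=-34830/8281 → advance -1; mR−mL=90/169 → turn +1·90°
n=6: pose=(9,2,E); sL=45/73, sR=45/61; mL=-6030/4453, mR=-45/61; mL+mR=-9315/4453 → advance -1; mR−mL=45/73 → turn +1·90°

0 45/34 9/8 -333/136 -9/8 8 1 W
1 90/169 90/49 -19620/8281 -90/49 9 1 S
2 45/73 45/61 -6030/4453 -45/61 9 2 E
3 2 10/17 -44/17 -10/17 8 2 N
4 45/34 9/8 -333/136 -9/8 8 1 W
5 90/169 90/49 -19620/8281 -90/49 9 1 S
6 45/73 45/61 -6030/4453 -45/61 9 2 E
final 8 2 N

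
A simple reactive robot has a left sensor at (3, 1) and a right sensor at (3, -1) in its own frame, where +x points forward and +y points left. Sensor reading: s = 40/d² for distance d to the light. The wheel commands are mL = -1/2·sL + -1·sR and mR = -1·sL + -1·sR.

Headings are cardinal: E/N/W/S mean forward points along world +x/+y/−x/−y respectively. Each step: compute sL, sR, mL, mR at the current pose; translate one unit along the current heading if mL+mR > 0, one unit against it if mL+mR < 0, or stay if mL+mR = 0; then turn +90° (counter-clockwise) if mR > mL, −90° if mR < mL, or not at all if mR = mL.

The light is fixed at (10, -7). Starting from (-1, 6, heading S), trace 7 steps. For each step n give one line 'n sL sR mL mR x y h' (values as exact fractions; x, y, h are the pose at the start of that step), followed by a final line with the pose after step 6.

n=0: pose=(-1,6,S); sL=1/5, sR=10/61; mL=-161/610, mR=-111/305; mL+mR=-383/610 → advance -1; mR−mL=-1/10 → turn -1·90°
n=1: pose=(-1,7,W); sL=8/73, sR=40/421; mL=-4604/30733, mR=-6288/30733; mL+mR=-10892/30733 → advance -1; mR−mL=-4/73 → turn -1·90°
n=2: pose=(0,7,N); sL=4/41, sR=4/37; mL=-238/1517, mR=-312/1517; mL+mR=-550/1517 → advance -1; mR−mL=-2/41 → turn -1·90°
n=3: pose=(0,6,E); sL=8/49, sR=40/193; mL=-2732/9457, mR=-3504/9457; mL+mR=-6236/9457 → advance -1; mR−mL=-4/49 → turn -1·90°
n=4: pose=(-1,6,S); sL=1/5, sR=10/61; mL=-161/610, mR=-111/305; mL+mR=-383/610 → advance -1; mR−mL=-1/10 → turn -1·90°
n=5: pose=(-1,7,W); sL=8/73, sR=40/421; mL=-4604/30733, mR=-6288/30733; mL+mR=-10892/30733 → advance -1; mR−mL=-4/73 → turn -1·90°
n=6: pose=(0,7,N); sL=4/41, sR=4/37; mL=-238/1517, mR=-312/1517; mL+mR=-550/1517 → advance -1; mR−mL=-2/41 → turn -1·90°

0 1/5 10/61 -161/610 -111/305 -1 6 S
1 8/73 40/421 -4604/30733 -6288/30733 -1 7 W
2 4/41 4/37 -238/1517 -312/1517 0 7 N
3 8/49 40/193 -2732/9457 -3504/9457 0 6 E
4 1/5 10/61 -161/610 -111/305 -1 6 S
5 8/73 40/421 -4604/30733 -6288/30733 -1 7 W
6 4/41 4/37 -238/1517 -312/1517 0 7 N
final 0 6 E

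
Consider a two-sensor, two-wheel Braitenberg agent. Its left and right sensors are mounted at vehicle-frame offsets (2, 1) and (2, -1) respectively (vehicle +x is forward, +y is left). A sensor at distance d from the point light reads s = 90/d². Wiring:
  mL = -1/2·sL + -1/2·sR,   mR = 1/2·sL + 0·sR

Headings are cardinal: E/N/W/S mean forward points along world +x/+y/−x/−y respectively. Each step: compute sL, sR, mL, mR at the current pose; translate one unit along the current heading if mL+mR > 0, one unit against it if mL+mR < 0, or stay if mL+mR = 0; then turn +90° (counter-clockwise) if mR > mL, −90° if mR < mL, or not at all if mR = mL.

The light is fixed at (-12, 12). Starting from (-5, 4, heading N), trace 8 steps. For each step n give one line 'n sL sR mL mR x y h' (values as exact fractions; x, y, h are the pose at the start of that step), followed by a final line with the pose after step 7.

n=0: pose=(-5,4,N); sL=5/4, sR=9/10; mL=-43/40, mR=5/8; mL+mR=-9/20 → advance -1; mR−mL=17/10 → turn +1·90°
n=1: pose=(-5,3,W); sL=18/25, sR=90/89; mL=-1926/2225, mR=9/25; mL+mR=-45/89 → advance -1; mR−mL=2727/2225 → turn +1·90°
n=2: pose=(-4,3,S); sL=45/101, sR=9/17; mL=-837/1717, mR=45/202; mL+mR=-9/34 → advance -1; mR−mL=2439/3434 → turn +1·90°
n=3: pose=(-4,4,E); sL=90/149, sR=90/181; mL=-14850/26969, mR=45/149; mL+mR=-45/181 → advance -1; mR−mL=22995/26969 → turn +1·90°
n=4: pose=(-5,4,N); sL=5/4, sR=9/10; mL=-43/40, mR=5/8; mL+mR=-9/20 → advance -1; mR−mL=17/10 → turn +1·90°
n=5: pose=(-5,3,W); sL=18/25, sR=90/89; mL=-1926/2225, mR=9/25; mL+mR=-45/89 → advance -1; mR−mL=2727/2225 → turn +1·90°
n=6: pose=(-4,3,S); sL=45/101, sR=9/17; mL=-837/1717, mR=45/202; mL+mR=-9/34 → advance -1; mR−mL=2439/3434 → turn +1·90°
n=7: pose=(-4,4,E); sL=90/149, sR=90/181; mL=-14850/26969, mR=45/149; mL+mR=-45/181 → advance -1; mR−mL=22995/26969 → turn +1·90°

0 5/4 9/10 -43/40 5/8 -5 4 N
1 18/25 90/89 -1926/2225 9/25 -5 3 W
2 45/101 9/17 -837/1717 45/202 -4 3 S
3 90/149 90/181 -14850/26969 45/149 -4 4 E
4 5/4 9/10 -43/40 5/8 -5 4 N
5 18/25 90/89 -1926/2225 9/25 -5 3 W
6 45/101 9/17 -837/1717 45/202 -4 3 S
7 90/149 90/181 -14850/26969 45/149 -4 4 E
final -5 4 N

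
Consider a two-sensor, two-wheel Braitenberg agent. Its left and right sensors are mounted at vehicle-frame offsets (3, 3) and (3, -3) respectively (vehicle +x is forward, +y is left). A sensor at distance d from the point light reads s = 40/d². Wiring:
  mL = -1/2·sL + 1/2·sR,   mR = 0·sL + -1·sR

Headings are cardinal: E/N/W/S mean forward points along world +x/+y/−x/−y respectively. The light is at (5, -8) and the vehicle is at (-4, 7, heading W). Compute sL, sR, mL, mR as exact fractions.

left sensor world pos  = (-7, 4); dL² = 288
right sensor world pos = (-7, 10); dR² = 468
sL = 40/288 = 5/36
sR = 40/468 = 10/117
mL = -1/2·sL + 1/2·sR = -25/936
mR = 0·sL + -1·sR = -10/117

5/36 10/117 -25/936 -10/117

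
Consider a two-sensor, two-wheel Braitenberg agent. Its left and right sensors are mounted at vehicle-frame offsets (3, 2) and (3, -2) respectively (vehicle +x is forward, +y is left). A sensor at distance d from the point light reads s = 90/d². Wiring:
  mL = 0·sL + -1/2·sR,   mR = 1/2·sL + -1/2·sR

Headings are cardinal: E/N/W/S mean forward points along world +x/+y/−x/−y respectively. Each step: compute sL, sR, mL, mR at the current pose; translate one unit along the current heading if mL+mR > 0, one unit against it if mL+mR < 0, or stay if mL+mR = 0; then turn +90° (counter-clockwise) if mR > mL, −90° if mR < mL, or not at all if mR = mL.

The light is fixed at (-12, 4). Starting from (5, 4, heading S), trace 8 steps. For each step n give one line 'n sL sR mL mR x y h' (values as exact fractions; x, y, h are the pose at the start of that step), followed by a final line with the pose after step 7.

n=0: pose=(5,4,S); sL=9/37, sR=5/13; mL=-5/26, mR=-34/481; mL+mR=-253/962 → advance -1; mR−mL=9/74 → turn +1·90°
n=1: pose=(5,5,E); sL=90/409, sR=90/401; mL=-45/401, mR=-360/164009; mL+mR=-18765/164009 → advance -1; mR−mL=45/409 → turn +1·90°
n=2: pose=(4,5,N); sL=45/106, sR=9/34; mL=-9/68, mR=72/901; mL+mR=-189/3604 → advance -1; mR−mL=45/212 → turn +1·90°
n=3: pose=(4,4,W); sL=90/173, sR=90/173; mL=-45/173, mR=0; mL+mR=-45/173 → advance -1; mR−mL=45/173 → turn +1·90°
n=4: pose=(5,4,S); sL=9/37, sR=5/13; mL=-5/26, mR=-34/481; mL+mR=-253/962 → advance -1; mR−mL=9/74 → turn +1·90°
n=5: pose=(5,5,E); sL=90/409, sR=90/401; mL=-45/401, mR=-360/164009; mL+mR=-18765/164009 → advance -1; mR−mL=45/409 → turn +1·90°
n=6: pose=(4,5,N); sL=45/106, sR=9/34; mL=-9/68, mR=72/901; mL+mR=-189/3604 → advance -1; mR−mL=45/212 → turn +1·90°
n=7: pose=(4,4,W); sL=90/173, sR=90/173; mL=-45/173, mR=0; mL+mR=-45/173 → advance -1; mR−mL=45/173 → turn +1·90°

0 9/37 5/13 -5/26 -34/481 5 4 S
1 90/409 90/401 -45/401 -360/164009 5 5 E
2 45/106 9/34 -9/68 72/901 4 5 N
3 90/173 90/173 -45/173 0 4 4 W
4 9/37 5/13 -5/26 -34/481 5 4 S
5 90/409 90/401 -45/401 -360/164009 5 5 E
6 45/106 9/34 -9/68 72/901 4 5 N
7 90/173 90/173 -45/173 0 4 4 W
final 5 4 S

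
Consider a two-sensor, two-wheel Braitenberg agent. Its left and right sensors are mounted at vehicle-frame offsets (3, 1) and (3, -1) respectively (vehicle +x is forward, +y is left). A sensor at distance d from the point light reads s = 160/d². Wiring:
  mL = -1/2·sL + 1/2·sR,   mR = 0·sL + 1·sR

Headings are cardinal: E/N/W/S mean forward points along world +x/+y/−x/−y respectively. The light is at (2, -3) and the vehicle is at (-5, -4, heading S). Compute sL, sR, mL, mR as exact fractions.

40/13 2 -7/13 2

left sensor world pos  = (-4, -7); dL² = 52
right sensor world pos = (-6, -7); dR² = 80
sL = 160/52 = 40/13
sR = 160/80 = 2
mL = -1/2·sL + 1/2·sR = -7/13
mR = 0·sL + 1·sR = 2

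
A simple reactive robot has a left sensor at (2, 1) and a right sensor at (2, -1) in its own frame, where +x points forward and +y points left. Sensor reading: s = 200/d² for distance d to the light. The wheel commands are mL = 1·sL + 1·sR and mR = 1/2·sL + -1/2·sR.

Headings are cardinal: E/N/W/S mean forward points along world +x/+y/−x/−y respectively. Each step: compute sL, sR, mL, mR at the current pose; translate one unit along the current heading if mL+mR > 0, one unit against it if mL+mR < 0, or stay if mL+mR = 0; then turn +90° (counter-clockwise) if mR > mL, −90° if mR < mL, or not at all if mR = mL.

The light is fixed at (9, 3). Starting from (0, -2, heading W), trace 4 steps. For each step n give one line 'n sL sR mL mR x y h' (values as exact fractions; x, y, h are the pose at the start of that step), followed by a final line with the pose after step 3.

n=0: pose=(0,-2,W); sL=200/157, sR=200/137; mL=58800/21509, mR=-2000/21509; mL+mR=56800/21509 → advance +1; mR−mL=-60800/21509 → turn -1·90°
n=1: pose=(-1,-2,N); sL=20/13, sR=20/9; mL=440/117, mR=-40/117; mL+mR=400/117 → advance +1; mR−mL=-160/39 → turn -1·90°
n=2: pose=(-1,-1,E); sL=200/73, sR=200/89; mL=32400/6497, mR=1600/6497; mL+mR=34000/6497 → advance +1; mR−mL=-30800/6497 → turn -1·90°
n=3: pose=(0,-1,S); sL=2, sR=25/17; mL=59/17, mR=9/34; mL+mR=127/34 → advance +1; mR−mL=-109/34 → turn -1·90°

0 200/157 200/137 58800/21509 -2000/21509 0 -2 W
1 20/13 20/9 440/117 -40/117 -1 -2 N
2 200/73 200/89 32400/6497 1600/6497 -1 -1 E
3 2 25/17 59/17 9/34 0 -1 S
final 0 -2 W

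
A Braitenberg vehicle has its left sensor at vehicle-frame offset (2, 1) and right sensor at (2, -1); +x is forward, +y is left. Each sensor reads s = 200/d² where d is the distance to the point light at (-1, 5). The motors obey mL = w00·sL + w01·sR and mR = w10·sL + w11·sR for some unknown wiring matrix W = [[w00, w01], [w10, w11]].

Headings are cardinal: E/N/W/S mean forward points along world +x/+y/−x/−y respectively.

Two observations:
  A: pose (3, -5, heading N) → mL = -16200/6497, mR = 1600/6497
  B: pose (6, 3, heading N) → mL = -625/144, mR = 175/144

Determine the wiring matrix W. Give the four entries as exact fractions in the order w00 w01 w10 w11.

-1/2 -1/2 1/2 -1/2

obs A: pose=(3,-5,N) → sL=200/73, sR=200/89, mL=-16200/6497, mR=1600/6497
obs B: pose=(6,3,N) → sL=50/9, sR=25/8, mL=-625/144, mR=175/144
sensor matrix S = [[200/73, 200/89], [50/9, 25/8]]; det S = -229375/58473
solve [mL_A; mL_B] = S·[w00; w01] and [mR_A; mR_B] = S·[w10; w11]:
  w00 = -1/2, w01 = -1/2, w10 = 1/2, w11 = -1/2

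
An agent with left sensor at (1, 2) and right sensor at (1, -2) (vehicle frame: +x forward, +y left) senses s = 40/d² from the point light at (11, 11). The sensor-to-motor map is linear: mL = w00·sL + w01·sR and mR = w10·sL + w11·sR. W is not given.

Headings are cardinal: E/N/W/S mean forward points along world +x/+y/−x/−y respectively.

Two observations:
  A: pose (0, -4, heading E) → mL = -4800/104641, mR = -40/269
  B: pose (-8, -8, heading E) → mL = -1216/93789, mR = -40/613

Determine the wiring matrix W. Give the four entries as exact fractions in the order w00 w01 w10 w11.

obs A: pose=(0,-4,E) → sL=40/269, sR=40/389, mL=-4800/104641, mR=-40/269
obs B: pose=(-8,-8,E) → sL=40/613, sR=8/153, mL=-1216/93789, mR=-40/613
sensor matrix S = [[40/269, 40/389], [40/613, 8/153]]; det S = 10455040/9814174749
solve [mL_A; mL_B] = S·[w00; w01] and [mR_A; mR_B] = S·[w10; w11]:
  w00 = -1, w01 = 1, w10 = -1, w11 = 0

-1 1 -1 0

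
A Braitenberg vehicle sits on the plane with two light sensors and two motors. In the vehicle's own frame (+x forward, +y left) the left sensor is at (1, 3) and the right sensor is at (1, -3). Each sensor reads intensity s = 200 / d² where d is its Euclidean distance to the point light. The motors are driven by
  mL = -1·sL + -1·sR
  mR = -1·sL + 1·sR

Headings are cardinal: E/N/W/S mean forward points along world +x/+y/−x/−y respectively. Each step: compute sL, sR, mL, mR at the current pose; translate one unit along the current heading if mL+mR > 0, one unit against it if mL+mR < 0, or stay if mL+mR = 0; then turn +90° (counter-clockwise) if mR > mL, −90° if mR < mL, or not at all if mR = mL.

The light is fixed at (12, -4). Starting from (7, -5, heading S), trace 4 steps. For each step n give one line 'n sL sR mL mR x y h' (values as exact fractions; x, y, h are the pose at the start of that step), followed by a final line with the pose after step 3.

0 25 50/17 -475/17 -375/17 7 -5 S
1 8 8 -16 0 7 -4 E
2 100/41 20 -920/41 720/41 6 -4 N
3 40/13 200/53 -4720/689 480/689 6 -5 W
final 7 -5 S

n=0: pose=(7,-5,S); sL=25, sR=50/17; mL=-475/17, mR=-375/17; mL+mR=-50 → advance -1; mR−mL=100/17 → turn +1·90°
n=1: pose=(7,-4,E); sL=8, sR=8; mL=-16, mR=0; mL+mR=-16 → advance -1; mR−mL=16 → turn +1·90°
n=2: pose=(6,-4,N); sL=100/41, sR=20; mL=-920/41, mR=720/41; mL+mR=-200/41 → advance -1; mR−mL=40 → turn +1·90°
n=3: pose=(6,-5,W); sL=40/13, sR=200/53; mL=-4720/689, mR=480/689; mL+mR=-80/13 → advance -1; mR−mL=400/53 → turn +1·90°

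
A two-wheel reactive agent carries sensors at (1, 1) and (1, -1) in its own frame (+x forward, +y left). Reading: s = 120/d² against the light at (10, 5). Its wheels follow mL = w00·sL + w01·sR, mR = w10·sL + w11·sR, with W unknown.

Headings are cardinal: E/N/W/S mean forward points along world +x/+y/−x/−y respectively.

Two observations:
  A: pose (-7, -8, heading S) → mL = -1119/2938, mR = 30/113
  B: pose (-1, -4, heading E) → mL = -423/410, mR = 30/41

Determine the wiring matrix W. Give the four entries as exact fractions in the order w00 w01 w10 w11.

obs A: pose=(-7,-8,S) → sL=30/113, sR=3/13, mL=-1119/2938, mR=30/113
obs B: pose=(-1,-4,E) → sL=30/41, sR=3/5, mL=-423/410, mR=30/41
sensor matrix S = [[30/113, 3/13], [30/41, 3/5]]; det S = -576/60229
solve [mL_A; mL_B] = S·[w00; w01] and [mR_A; mR_B] = S·[w10; w11]:
  w00 = -1, w01 = -1/2, w10 = 1, w11 = 0

-1 -1/2 1 0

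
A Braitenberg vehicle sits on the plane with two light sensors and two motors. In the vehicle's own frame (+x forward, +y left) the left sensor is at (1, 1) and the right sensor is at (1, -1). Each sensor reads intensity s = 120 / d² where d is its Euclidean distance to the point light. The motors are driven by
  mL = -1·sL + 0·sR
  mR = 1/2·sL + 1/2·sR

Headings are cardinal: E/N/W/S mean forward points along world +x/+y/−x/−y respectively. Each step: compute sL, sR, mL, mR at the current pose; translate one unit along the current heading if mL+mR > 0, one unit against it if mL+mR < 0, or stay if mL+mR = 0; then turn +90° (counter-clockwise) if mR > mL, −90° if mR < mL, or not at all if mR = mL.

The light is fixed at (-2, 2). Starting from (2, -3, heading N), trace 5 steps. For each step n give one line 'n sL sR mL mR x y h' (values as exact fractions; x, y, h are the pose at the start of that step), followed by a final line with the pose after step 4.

n=0: pose=(2,-3,N); sL=24/5, sR=120/41; mL=-24/5, mR=792/205; mL+mR=-192/205 → advance -1; mR−mL=1776/205 → turn +1·90°
n=1: pose=(2,-4,W); sL=60/29, sR=60/17; mL=-60/29, mR=1380/493; mL+mR=360/493 → advance +1; mR−mL=2400/493 → turn +1·90°
n=2: pose=(1,-4,S); sL=24/13, sR=120/53; mL=-24/13, mR=1416/689; mL+mR=144/689 → advance +1; mR−mL=2688/689 → turn +1·90°
n=3: pose=(1,-5,E); sL=30/13, sR=3/2; mL=-30/13, mR=99/52; mL+mR=-21/52 → advance -1; mR−mL=219/52 → turn +1·90°
n=4: pose=(0,-5,N); sL=120/37, sR=8/3; mL=-120/37, mR=328/111; mL+mR=-32/111 → advance -1; mR−mL=688/111 → turn +1·90°

0 24/5 120/41 -24/5 792/205 2 -3 N
1 60/29 60/17 -60/29 1380/493 2 -4 W
2 24/13 120/53 -24/13 1416/689 1 -4 S
3 30/13 3/2 -30/13 99/52 1 -5 E
4 120/37 8/3 -120/37 328/111 0 -5 N
final 0 -6 W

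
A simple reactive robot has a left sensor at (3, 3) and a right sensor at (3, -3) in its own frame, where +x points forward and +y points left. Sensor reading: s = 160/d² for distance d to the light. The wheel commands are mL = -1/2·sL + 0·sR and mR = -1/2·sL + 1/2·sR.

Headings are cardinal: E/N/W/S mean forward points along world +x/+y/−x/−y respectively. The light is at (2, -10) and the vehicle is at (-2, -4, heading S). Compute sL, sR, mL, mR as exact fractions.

left sensor world pos  = (1, -7); dL² = 10
right sensor world pos = (-5, -7); dR² = 58
sL = 160/10 = 16
sR = 160/58 = 80/29
mL = -1/2·sL + 0·sR = -8
mR = -1/2·sL + 1/2·sR = -192/29

16 80/29 -8 -192/29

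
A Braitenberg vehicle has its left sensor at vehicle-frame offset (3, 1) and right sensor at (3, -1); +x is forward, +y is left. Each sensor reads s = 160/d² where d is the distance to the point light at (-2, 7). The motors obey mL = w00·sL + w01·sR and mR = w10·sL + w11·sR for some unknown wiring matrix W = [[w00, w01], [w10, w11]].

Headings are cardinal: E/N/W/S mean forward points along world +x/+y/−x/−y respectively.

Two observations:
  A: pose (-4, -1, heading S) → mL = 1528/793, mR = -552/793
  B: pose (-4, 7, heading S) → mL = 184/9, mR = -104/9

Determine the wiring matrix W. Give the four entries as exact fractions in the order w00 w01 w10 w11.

obs A: pose=(-4,-1,S) → sL=80/61, sR=16/13, mL=1528/793, mR=-552/793
obs B: pose=(-4,7,S) → sL=16, sR=80/9, mL=184/9, mR=-104/9
sensor matrix S = [[80/61, 16/13], [16, 80/9]]; det S = -57344/7137
solve [mL_A; mL_B] = S·[w00; w01] and [mR_A; mR_B] = S·[w10; w11]:
  w00 = 1, w01 = 1/2, w10 = -1, w11 = 1/2

1 1/2 -1 1/2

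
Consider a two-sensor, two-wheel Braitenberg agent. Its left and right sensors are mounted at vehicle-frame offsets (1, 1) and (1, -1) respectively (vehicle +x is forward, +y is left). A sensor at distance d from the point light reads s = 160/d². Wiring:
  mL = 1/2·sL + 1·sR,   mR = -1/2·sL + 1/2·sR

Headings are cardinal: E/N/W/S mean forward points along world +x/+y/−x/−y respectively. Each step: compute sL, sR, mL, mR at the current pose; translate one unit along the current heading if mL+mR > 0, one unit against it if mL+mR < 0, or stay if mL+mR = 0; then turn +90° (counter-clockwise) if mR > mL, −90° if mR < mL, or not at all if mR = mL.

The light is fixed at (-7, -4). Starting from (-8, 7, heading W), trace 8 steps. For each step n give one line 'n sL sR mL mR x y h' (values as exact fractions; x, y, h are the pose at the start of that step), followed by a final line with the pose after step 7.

0 20/13 40/37 890/481 -110/481 -8 7 W
1 160/153 32/29 7216/4437 128/4437 -9 7 N
2 16/17 80/61 1848/1037 192/1037 -9 8 E
3 160/121 32/25 5872/3025 -64/3025 -8 8 S
4 20/13 40/37 890/481 -110/481 -8 7 W
5 160/153 32/29 7216/4437 128/4437 -9 7 N
6 16/17 80/61 1848/1037 192/1037 -9 8 E
7 160/121 32/25 5872/3025 -64/3025 -8 8 S
final -8 7 W

n=0: pose=(-8,7,W); sL=20/13, sR=40/37; mL=890/481, mR=-110/481; mL+mR=60/37 → advance +1; mR−mL=-1000/481 → turn -1·90°
n=1: pose=(-9,7,N); sL=160/153, sR=32/29; mL=7216/4437, mR=128/4437; mL+mR=48/29 → advance +1; mR−mL=-7088/4437 → turn -1·90°
n=2: pose=(-9,8,E); sL=16/17, sR=80/61; mL=1848/1037, mR=192/1037; mL+mR=120/61 → advance +1; mR−mL=-1656/1037 → turn -1·90°
n=3: pose=(-8,8,S); sL=160/121, sR=32/25; mL=5872/3025, mR=-64/3025; mL+mR=48/25 → advance +1; mR−mL=-5936/3025 → turn -1·90°
n=4: pose=(-8,7,W); sL=20/13, sR=40/37; mL=890/481, mR=-110/481; mL+mR=60/37 → advance +1; mR−mL=-1000/481 → turn -1·90°
n=5: pose=(-9,7,N); sL=160/153, sR=32/29; mL=7216/4437, mR=128/4437; mL+mR=48/29 → advance +1; mR−mL=-7088/4437 → turn -1·90°
n=6: pose=(-9,8,E); sL=16/17, sR=80/61; mL=1848/1037, mR=192/1037; mL+mR=120/61 → advance +1; mR−mL=-1656/1037 → turn -1·90°
n=7: pose=(-8,8,S); sL=160/121, sR=32/25; mL=5872/3025, mR=-64/3025; mL+mR=48/25 → advance +1; mR−mL=-5936/3025 → turn -1·90°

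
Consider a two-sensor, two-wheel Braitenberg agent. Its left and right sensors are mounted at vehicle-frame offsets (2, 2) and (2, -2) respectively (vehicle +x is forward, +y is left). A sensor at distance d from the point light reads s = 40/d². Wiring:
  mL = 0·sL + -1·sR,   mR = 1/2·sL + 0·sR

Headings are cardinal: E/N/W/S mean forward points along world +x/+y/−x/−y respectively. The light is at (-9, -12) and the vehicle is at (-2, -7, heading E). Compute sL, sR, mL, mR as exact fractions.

left sensor world pos  = (0, -5); dL² = 130
right sensor world pos = (0, -9); dR² = 90
sL = 40/130 = 4/13
sR = 40/90 = 4/9
mL = 0·sL + -1·sR = -4/9
mR = 1/2·sL + 0·sR = 2/13

4/13 4/9 -4/9 2/13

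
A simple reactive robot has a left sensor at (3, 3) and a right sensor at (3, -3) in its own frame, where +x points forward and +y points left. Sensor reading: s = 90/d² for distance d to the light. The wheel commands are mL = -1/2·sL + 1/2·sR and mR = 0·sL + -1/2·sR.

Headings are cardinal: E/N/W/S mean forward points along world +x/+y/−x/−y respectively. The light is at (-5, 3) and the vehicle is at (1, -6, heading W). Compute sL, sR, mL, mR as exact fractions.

left sensor world pos  = (-2, -9); dL² = 153
right sensor world pos = (-2, -3); dR² = 45
sL = 90/153 = 10/17
sR = 90/45 = 2
mL = -1/2·sL + 1/2·sR = 12/17
mR = 0·sL + -1/2·sR = -1

10/17 2 12/17 -1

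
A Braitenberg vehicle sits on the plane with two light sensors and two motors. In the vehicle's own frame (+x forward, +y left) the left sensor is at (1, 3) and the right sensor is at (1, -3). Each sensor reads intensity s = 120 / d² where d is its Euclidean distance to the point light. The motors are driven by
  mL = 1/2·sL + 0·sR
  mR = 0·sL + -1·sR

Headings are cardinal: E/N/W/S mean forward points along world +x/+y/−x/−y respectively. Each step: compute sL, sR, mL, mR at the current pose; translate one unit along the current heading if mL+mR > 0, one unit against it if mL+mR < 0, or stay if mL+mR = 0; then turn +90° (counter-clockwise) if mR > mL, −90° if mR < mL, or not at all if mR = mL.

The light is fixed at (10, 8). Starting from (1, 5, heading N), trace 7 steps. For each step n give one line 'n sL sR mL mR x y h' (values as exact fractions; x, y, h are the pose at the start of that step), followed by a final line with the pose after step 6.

n=0: pose=(1,5,N); sL=30/37, sR=3; mL=15/37, mR=-3; mL+mR=-96/37 → advance -1; mR−mL=-126/37 → turn -1·90°
n=1: pose=(1,4,E); sL=24/13, sR=120/113; mL=12/13, mR=-120/113; mL+mR=-204/1469 → advance -1; mR−mL=-2916/1469 → turn -1·90°
n=2: pose=(0,4,S); sL=60/37, sR=60/97; mL=30/37, mR=-60/97; mL+mR=690/3589 → advance +1; mR−mL=-5130/3589 → turn -1·90°
n=3: pose=(0,3,W); sL=24/37, sR=24/25; mL=12/37, mR=-24/25; mL+mR=-588/925 → advance -1; mR−mL=-1188/925 → turn -1·90°
n=4: pose=(1,3,N); sL=3/4, sR=30/13; mL=3/8, mR=-30/13; mL+mR=-201/104 → advance -1; mR−mL=-279/104 → turn -1·90°
n=5: pose=(1,2,E); sL=120/73, sR=24/29; mL=60/73, mR=-24/29; mL+mR=-12/2117 → advance -1; mR−mL=-3492/2117 → turn -1·90°
n=6: pose=(0,2,S); sL=60/49, sR=60/109; mL=30/49, mR=-60/109; mL+mR=330/5341 → advance +1; mR−mL=-6210/5341 → turn -1·90°

0 30/37 3 15/37 -3 1 5 N
1 24/13 120/113 12/13 -120/113 1 4 E
2 60/37 60/97 30/37 -60/97 0 4 S
3 24/37 24/25 12/37 -24/25 0 3 W
4 3/4 30/13 3/8 -30/13 1 3 N
5 120/73 24/29 60/73 -24/29 1 2 E
6 60/49 60/109 30/49 -60/109 0 2 S
final 0 1 W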